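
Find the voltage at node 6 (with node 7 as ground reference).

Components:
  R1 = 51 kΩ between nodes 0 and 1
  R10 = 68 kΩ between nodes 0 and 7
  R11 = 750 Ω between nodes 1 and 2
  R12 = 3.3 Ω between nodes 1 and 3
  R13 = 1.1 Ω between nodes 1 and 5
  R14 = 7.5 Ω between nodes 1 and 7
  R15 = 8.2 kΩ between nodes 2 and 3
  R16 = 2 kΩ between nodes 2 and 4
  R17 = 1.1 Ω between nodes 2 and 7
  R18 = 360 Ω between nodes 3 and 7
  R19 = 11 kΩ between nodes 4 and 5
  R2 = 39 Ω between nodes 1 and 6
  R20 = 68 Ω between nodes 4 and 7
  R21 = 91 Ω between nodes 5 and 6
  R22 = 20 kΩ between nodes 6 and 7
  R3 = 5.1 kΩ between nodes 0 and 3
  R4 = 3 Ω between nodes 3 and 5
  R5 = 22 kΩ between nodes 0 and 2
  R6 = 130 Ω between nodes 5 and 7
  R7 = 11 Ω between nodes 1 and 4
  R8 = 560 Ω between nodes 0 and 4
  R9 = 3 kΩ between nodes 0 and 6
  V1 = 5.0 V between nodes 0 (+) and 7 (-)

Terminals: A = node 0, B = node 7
Nodal analysis, taking node 7 as the 0 V reference.
Source V1 fixes V_0 = 5 V.
KCL at each unknown node (sum of currents leaving = 0; resistances in Ω):
  Node 1: (V_1 - 5)/51000 + (V_1 - V_6)/39 + (V_1 - V_4)/11 + (V_1 - V_2)/750 + (V_1 - V_3)/3.3 + (V_1 - V_5)/1.1 + (V_1 - 0)/7.5 = 0
  Node 2: (V_2 - 5)/22000 + (V_2 - V_1)/750 + (V_2 - V_3)/8200 + (V_2 - V_4)/2000 + (V_2 - 0)/1.1 = 0
  Node 3: (V_3 - 5)/5100 + (V_3 - V_5)/3 + (V_3 - V_1)/3.3 + (V_3 - V_2)/8200 + (V_3 - 0)/360 = 0
  Node 4: (V_4 - V_1)/11 + (V_4 - 5)/560 + (V_4 - V_2)/2000 + (V_4 - V_5)/11000 + (V_4 - 0)/68 = 0
  Node 5: (V_5 - V_3)/3 + (V_5 - 0)/130 + (V_5 - V_1)/1.1 + (V_5 - V_4)/11000 + (V_5 - V_6)/91 = 0
  Node 6: (V_6 - V_1)/39 + (V_6 - 5)/3000 + (V_6 - V_5)/91 + (V_6 - 0)/20000 = 0
Collecting terms (coefficients in siemens):
  1.463·V_1 - 0.001333·V_2 - 0.303·V_3 - 0.09091·V_4 - 0.9091·V_5 - 0.02564·V_6 = 0.00009804
  0.9111·V_2 - 0.001333·V_1 - 0.000122·V_3 - 0.0005·V_4 = 0.0002273
  0.6395·V_3 - 0.303·V_1 - 0.000122·V_2 - 0.3333·V_5 = 0.0009804
  0.108·V_4 - 0.09091·V_1 - 0.0005·V_2 - 0.00009091·V_5 = 0.008929
  1.261·V_5 - 0.9091·V_1 - 0.3333·V_3 - 0.00009091·V_4 - 0.01099·V_6 = 0
  0.03701·V_6 - 0.02564·V_1 - 0.01099·V_5 = 0.001667
Solving these 6 simultaneous equations (Gaussian elimination) gives:
  V_1 = 0.06396 V, V_2 = 0.0004268 V, V_3 = 0.06538 V, V_4 = 0.1366 V
  V_5 = 0.06434 V, V_6 = 0.1084 V
The requested potential is V_6 = 0.1084 V.

Final answer: V_6 = 0.1084 V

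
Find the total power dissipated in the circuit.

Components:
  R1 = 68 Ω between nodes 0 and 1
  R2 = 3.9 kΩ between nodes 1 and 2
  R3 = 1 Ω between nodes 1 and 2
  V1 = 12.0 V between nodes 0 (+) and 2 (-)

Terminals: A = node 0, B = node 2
Nodal analysis, taking node 2 as the 0 V reference.
Source V1 fixes V_0 = 12 V.
KCL at each unknown node (sum of currents leaving = 0; resistances in Ω):
  Node 1: (V_1 - 12)/68 + (V_1 - 0)/3900 + (V_1 - 0)/1 = 0
Collecting terms: 1.015 × V_1 = 0.1765  =>  V_1 = 0.1739 V
Power in each resistor, P = (ΔV)²/R:
  P_R1 = (12 - 0.1739)²/68 = 2.057 W
  P_R2 = (0.1739 - 0)²/3900 = 0.000007751 W
  P_R3 = (0.1739 - 0)²/1 = 0.03023 W
P_total = P_R1 + P_R2 + P_R3 = 2.087 W

Final answer: 2.087 W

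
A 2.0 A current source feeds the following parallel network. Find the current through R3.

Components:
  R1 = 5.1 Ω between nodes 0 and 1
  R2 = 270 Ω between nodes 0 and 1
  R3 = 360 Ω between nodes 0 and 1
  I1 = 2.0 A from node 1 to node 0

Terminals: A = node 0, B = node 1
All resistors sit directly between nodes 0 and 1, so they are in parallel and share one voltage V; the full source current 2 A splits among them.
1/R_par = 1/5.1 + 1/270 + 1/360 = 0.2026 S  =>  R_par = 4.937 Ω
V = I × R_par = 2 × 4.937 = 9.874 V
I_R3 = V/R3 = 9.874/360 = 0.02743 A

Final answer: 0.02743 A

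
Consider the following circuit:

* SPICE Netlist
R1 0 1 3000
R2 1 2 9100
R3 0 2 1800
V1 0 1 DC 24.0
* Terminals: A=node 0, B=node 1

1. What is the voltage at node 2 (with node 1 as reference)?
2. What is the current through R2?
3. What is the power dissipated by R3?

Nodal analysis, taking node 1 as the 0 V reference.
Source V1 fixes V_0 = 24 V.
KCL at each unknown node (sum of currents leaving = 0; resistances in Ω):
  Node 2: (V_2 - 0)/9100 + (V_2 - 24)/1800 = 0
Collecting terms: 0.0006654 × V_2 = 0.01333  =>  V_2 = 20.04 V
Part 1:
  Read off the nodal solution: V_2 = 20.04 V
Part 2:
  I_R2 = (V_1 - V_2)/R2 = (0 - 20.04)/9100 = -0.002202 A
  Magnitude: I_R2 = 0.002202 A
Part 3:
  I_R3 = (V_0 - V_2)/R3 = (24 - 20.04)/1800 = 0.002202 A
  P_R3 = I_R3² × R3 = (0.002202)² × 1800 = 0.008727 W

Final answers:
1. V_2 = 20.04 V
2. I_R2 = 0.002202 A
3. P_R3 = 0.008727 W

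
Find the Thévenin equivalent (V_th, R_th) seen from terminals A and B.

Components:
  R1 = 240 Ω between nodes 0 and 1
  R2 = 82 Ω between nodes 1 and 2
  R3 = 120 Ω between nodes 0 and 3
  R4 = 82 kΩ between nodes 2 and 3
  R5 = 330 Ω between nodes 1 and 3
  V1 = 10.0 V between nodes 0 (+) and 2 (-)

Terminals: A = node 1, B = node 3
Step 1 — V_th is the open-circuit voltage V_A - V_B (nothing connected across the terminals).
Nodal analysis, taking node 2 as the 0 V reference.
Source V1 fixes V_0 = 10 V.
KCL at each unknown node (sum of currents leaving = 0; resistances in Ω):
  Node 1: (V_1 - 10)/240 + (V_1 - 0)/82 + (V_1 - V_3)/330 = 0
  Node 3: (V_3 - 10)/120 + (V_3 - 0)/82000 + (V_3 - V_1)/330 = 0
Collecting terms (coefficients in siemens):
  0.01939·V_1 - 0.00303·V_3 = 0.04167
  0.01138·V_3 - 0.00303·V_1 = 0.08333
Determinant D = (0.01939)(0.01138) - (-0.00303)(-0.00303) = 0.0002114
V_1 = [(0.04167)(0.01138) - (-0.00303)(0.08333)]/D = 3.436 V
V_3 = [(0.01939)(0.08333) - (0.04167)(-0.00303)]/D = 8.241 V
V_th = V_1 - V_3 = 3.436 - 8.241 = -4.804 V
Step 2 — R_th: zero the source — replace V1 by a short circuit (node 2 merges into node 0) — and find the resistance seen between A (node 1) and B (node 3).
Reduce the network between node 1 (A) and node 3 (B) by series/parallel combination:
  Rp1 = R1 ‖ R2 (parallel, both between nodes 0 and 1) = 1/(1/240 + 1/82) = 61.12 Ω
  Rp2 = R3 ‖ R4 (parallel, both between nodes 0 and 3) = 1/(1/120 + 1/82000) = 119.8 Ω
  Rs1 = Rp1 + Rp2 (series, joined only at node 0) = 61.12 + 119.8 = 180.9 Ω
  Rp3 = R5 ‖ Rs1 (parallel, both between nodes 1 and 3) = 1/(1/330 + 1/180.9) = 116.9 Ω
R_th = 116.9 Ω

Final answer: V_th = -4.804 V, R_th = 116.9 Ω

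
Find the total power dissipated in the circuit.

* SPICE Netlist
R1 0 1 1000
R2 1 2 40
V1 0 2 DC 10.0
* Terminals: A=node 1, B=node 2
Nodal analysis, taking node 2 as the 0 V reference.
Source V1 fixes V_0 = 10 V.
KCL at each unknown node (sum of currents leaving = 0; resistances in Ω):
  Node 1: (V_1 - 10)/1000 + (V_1 - 0)/40 = 0
Collecting terms: 0.026 × V_1 = 0.01  =>  V_1 = 0.3846 V
Power in each resistor, P = (ΔV)²/R:
  P_R1 = (10 - 0.3846)²/1000 = 0.09246 W
  P_R2 = (0.3846 - 0)²/40 = 0.003698 W
P_total = P_R1 + P_R2 = 0.09615 W

Final answer: 0.09615 W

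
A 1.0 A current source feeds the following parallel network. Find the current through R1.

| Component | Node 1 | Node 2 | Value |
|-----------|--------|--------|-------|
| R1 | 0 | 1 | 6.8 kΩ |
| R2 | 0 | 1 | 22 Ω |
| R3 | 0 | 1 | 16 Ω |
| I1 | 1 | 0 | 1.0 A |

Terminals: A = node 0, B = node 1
All resistors sit directly between nodes 0 and 1, so they are in parallel and share one voltage V; the full source current 1 A splits among them.
1/R_par = 1/6800 + 1/22 + 1/16 = 0.1081 S  =>  R_par = 9.251 Ω
V = I × R_par = 1 × 9.251 = 9.251 V
I_R1 = V/R1 = 9.251/6800 = 0.00136 A

Final answer: 0.00136 A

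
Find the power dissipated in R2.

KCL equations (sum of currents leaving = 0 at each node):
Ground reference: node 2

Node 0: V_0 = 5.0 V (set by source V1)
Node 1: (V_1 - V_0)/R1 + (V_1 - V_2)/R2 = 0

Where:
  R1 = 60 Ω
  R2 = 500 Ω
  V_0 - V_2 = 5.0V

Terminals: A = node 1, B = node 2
Nodal analysis, taking node 2 as the 0 V reference.
Source V1 fixes V_0 = 5 V.
KCL at each unknown node (sum of currents leaving = 0; resistances in Ω):
  Node 1: (V_1 - 5)/60 + (V_1 - 0)/500 = 0
Collecting terms: 0.01867 × V_1 = 0.08333  =>  V_1 = 4.464 V
I_R2 = (V_1 - V_2)/R2 = (4.464 - 0)/500 = 0.008929 A
P_R2 = I_R2² × R2 = (0.008929)² × 500 = 0.03986 W

Final answer: 0.03986 W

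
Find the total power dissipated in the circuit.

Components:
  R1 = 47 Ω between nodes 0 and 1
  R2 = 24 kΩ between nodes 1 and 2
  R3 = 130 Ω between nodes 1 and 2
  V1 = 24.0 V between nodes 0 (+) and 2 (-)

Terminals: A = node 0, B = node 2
Nodal analysis, taking node 2 as the 0 V reference.
Source V1 fixes V_0 = 24 V.
KCL at each unknown node (sum of currents leaving = 0; resistances in Ω):
  Node 1: (V_1 - 24)/47 + (V_1 - 0)/24000 + (V_1 - 0)/130 = 0
Collecting terms: 0.02901 × V_1 = 0.5106  =>  V_1 = 17.6 V
Power in each resistor, P = (ΔV)²/R:
  P_R1 = (24 - 17.6)²/47 = 0.871 W
  P_R2 = (17.6 - 0)²/24000 = 0.01291 W
  P_R3 = (17.6 - 0)²/130 = 2.383 W
P_total = P_R1 + P_R2 + P_R3 = 3.267 W

Final answer: 3.267 W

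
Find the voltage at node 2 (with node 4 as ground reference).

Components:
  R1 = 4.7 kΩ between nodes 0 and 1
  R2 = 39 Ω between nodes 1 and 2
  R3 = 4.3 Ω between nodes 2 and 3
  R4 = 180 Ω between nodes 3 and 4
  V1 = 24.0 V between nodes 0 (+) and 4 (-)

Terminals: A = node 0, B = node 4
Nodal analysis, taking node 4 as the 0 V reference.
Source V1 fixes V_0 = 24 V.
KCL at each unknown node (sum of currents leaving = 0; resistances in Ω):
  Node 1: (V_1 - 24)/4700 + (V_1 - V_2)/39 = 0
  Node 2: (V_2 - V_1)/39 + (V_2 - V_3)/4.3 = 0
  Node 3: (V_3 - V_2)/4.3 + (V_3 - 0)/180 = 0
Collecting terms (coefficients in siemens):
  0.02585·V_1 - 0.02564·V_2 = 0.005106
  0.2582·V_2 - 0.02564·V_1 - 0.2326·V_3 = 0
  0.2381·V_3 - 0.2326·V_2 = 0
Solving these 3 simultaneous equations (Gaussian elimination) gives:
  V_1 = 1.089 V, V_2 = 0.8984 V, V_3 = 0.8775 V
The requested potential is V_2 = 0.8984 V.

Final answer: V_2 = 0.8984 V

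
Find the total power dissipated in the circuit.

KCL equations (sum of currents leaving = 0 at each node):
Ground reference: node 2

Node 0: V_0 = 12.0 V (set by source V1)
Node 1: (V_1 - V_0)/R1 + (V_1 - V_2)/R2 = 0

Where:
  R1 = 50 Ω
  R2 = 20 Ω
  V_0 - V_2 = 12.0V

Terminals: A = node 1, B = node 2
Nodal analysis, taking node 2 as the 0 V reference.
Source V1 fixes V_0 = 12 V.
KCL at each unknown node (sum of currents leaving = 0; resistances in Ω):
  Node 1: (V_1 - 12)/50 + (V_1 - 0)/20 = 0
Collecting terms: 0.07 × V_1 = 0.24  =>  V_1 = 3.429 V
Power in each resistor, P = (ΔV)²/R:
  P_R1 = (12 - 3.429)²/50 = 1.469 W
  P_R2 = (3.429 - 0)²/20 = 0.5878 W
P_total = P_R1 + P_R2 = 2.057 W

Final answer: 2.057 W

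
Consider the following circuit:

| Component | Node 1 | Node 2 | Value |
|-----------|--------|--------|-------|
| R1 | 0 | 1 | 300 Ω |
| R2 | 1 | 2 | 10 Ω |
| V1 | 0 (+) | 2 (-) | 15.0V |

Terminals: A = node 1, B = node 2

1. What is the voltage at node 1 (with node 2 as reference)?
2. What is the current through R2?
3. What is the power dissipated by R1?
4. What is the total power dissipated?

Nodal analysis, taking node 2 as the 0 V reference.
Source V1 fixes V_0 = 15 V.
KCL at each unknown node (sum of currents leaving = 0; resistances in Ω):
  Node 1: (V_1 - 15)/300 + (V_1 - 0)/10 = 0
Collecting terms: 0.1033 × V_1 = 0.05  =>  V_1 = 0.4839 V
Part 1:
  Read off the nodal solution: V_1 = 0.4839 V
Part 2:
  I_R2 = (V_1 - V_2)/R2 = (0.4839 - 0)/10 = 0.04839 A
  Magnitude: I_R2 = 0.04839 A
Part 3:
  I_R1 = (V_0 - V_1)/R1 = (15 - 0.4839)/300 = 0.04839 A
  P_R1 = I_R1² × R1 = (0.04839)² × 300 = 0.7024 W
Part 4:
  Power in each resistor, P = (ΔV)²/R:
    P_R1 = (15 - 0.4839)²/300 = 0.7024 W
    P_R2 = (0.4839 - 0)²/10 = 0.02341 W
  P_total = P_R1 + P_R2 = 0.7258 W

Final answers:
1. V_1 = 0.4839 V
2. I_R2 = 0.04839 A
3. P_R1 = 0.7024 W
4. P_total = 0.7258 W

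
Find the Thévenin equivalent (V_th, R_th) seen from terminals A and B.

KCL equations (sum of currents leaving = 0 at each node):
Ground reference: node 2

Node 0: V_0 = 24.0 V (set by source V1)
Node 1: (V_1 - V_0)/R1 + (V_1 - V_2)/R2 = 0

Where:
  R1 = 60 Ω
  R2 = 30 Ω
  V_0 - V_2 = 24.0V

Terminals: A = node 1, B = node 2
Step 1 — V_th is the open-circuit voltage V_A - V_B (nothing connected across the terminals).
Nodal analysis, taking node 2 as the 0 V reference.
Source V1 fixes V_0 = 24 V.
KCL at each unknown node (sum of currents leaving = 0; resistances in Ω):
  Node 1: (V_1 - 24)/60 + (V_1 - 0)/30 = 0
Collecting terms: 0.05 × V_1 = 0.4  =>  V_1 = 8 V
V_th = V_1 - V_2 = 8 - 0 = 8 V
Step 2 — R_th: zero the source — replace V1 by a short circuit (node 2 merges into node 0) — and find the resistance seen between A (node 1) and B (node 0).
Reduce the network between node 1 (A) and node 0 (B) by series/parallel combination:
  Rp1 = R1 ‖ R2 (parallel, both between nodes 0 and 1) = 1/(1/60 + 1/30) = 20 Ω
R_th = 20 Ω

Final answer: V_th = 8 V, R_th = 20 Ω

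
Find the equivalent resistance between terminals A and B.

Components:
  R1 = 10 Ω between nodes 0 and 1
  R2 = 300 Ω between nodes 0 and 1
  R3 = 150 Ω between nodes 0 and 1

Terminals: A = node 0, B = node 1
Reduce the network between node 0 (A) and node 1 (B) by series/parallel combination:
  Rp1 = R1 ‖ R2 ‖ R3 (parallel, all between nodes 0 and 1) = 1/(1/10 + 1/300 + 1/150) = 9.091 Ω
R_eq = 9.091 Ω

Final answer: 9.091 Ω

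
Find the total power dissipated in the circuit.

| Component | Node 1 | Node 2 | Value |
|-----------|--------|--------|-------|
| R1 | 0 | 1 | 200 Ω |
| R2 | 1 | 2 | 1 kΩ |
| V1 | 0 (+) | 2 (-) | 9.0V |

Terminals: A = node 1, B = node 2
Nodal analysis, taking node 2 as the 0 V reference.
Source V1 fixes V_0 = 9 V.
KCL at each unknown node (sum of currents leaving = 0; resistances in Ω):
  Node 1: (V_1 - 9)/200 + (V_1 - 0)/1000 = 0
Collecting terms: 0.006 × V_1 = 0.045  =>  V_1 = 7.5 V
Power in each resistor, P = (ΔV)²/R:
  P_R1 = (9 - 7.5)²/200 = 0.01125 W
  P_R2 = (7.5 - 0)²/1000 = 0.05625 W
P_total = P_R1 + P_R2 = 0.0675 W

Final answer: 0.0675 W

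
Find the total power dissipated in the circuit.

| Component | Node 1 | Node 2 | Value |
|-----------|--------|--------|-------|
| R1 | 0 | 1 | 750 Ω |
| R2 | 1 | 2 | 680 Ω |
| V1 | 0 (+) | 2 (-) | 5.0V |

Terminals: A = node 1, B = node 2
Nodal analysis, taking node 2 as the 0 V reference.
Source V1 fixes V_0 = 5 V.
KCL at each unknown node (sum of currents leaving = 0; resistances in Ω):
  Node 1: (V_1 - 5)/750 + (V_1 - 0)/680 = 0
Collecting terms: 0.002804 × V_1 = 0.006667  =>  V_1 = 2.378 V
Power in each resistor, P = (ΔV)²/R:
  P_R1 = (5 - 2.378)²/750 = 0.009169 W
  P_R2 = (2.378 - 0)²/680 = 0.008313 W
P_total = P_R1 + P_R2 = 0.01748 W

Final answer: 0.01748 W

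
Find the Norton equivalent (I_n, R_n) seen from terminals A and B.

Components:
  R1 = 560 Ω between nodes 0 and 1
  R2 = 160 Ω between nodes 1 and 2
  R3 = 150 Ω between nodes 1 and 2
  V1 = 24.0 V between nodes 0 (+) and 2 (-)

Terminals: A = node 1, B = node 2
Find the Thévenin equivalent first; then I_n = V_th/R_th and R_n = R_th.
Step 1 — V_th is the open-circuit voltage V_A - V_B (nothing connected across the terminals).
Nodal analysis, taking node 2 as the 0 V reference.
Source V1 fixes V_0 = 24 V.
KCL at each unknown node (sum of currents leaving = 0; resistances in Ω):
  Node 1: (V_1 - 24)/560 + (V_1 - 0)/160 + (V_1 - 0)/150 = 0
Collecting terms: 0.0147 × V_1 = 0.04286  =>  V_1 = 2.915 V
V_th = V_1 - V_2 = 2.915 - 0 = 2.915 V
Step 2 — R_th: zero the source — replace V1 by a short circuit (node 2 merges into node 0) — and find the resistance seen between A (node 1) and B (node 0).
Reduce the network between node 1 (A) and node 0 (B) by series/parallel combination:
  Rp1 = R1 ‖ R2 ‖ R3 (parallel, all between nodes 0 and 1) = 1/(1/560 + 1/160 + 1/150) = 68.02 Ω
R_th = 68.02 Ω
I_n = V_th/R_th = 2.915/68.02 = 0.04286 A, and R_n = R_th = 68.02 Ω

Final answer: I_n = 0.04286 A, R_n = 68.02 Ω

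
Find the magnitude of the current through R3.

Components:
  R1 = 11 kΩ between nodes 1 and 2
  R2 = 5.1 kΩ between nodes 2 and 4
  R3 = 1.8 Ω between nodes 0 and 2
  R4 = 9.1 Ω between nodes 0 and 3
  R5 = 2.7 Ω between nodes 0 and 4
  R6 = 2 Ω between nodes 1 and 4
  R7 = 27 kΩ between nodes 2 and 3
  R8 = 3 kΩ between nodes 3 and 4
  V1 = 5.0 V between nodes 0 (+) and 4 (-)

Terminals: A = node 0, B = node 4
Nodal analysis, taking node 4 as the 0 V reference.
Source V1 fixes V_0 = 5 V.
KCL at each unknown node (sum of currents leaving = 0; resistances in Ω):
  Node 1: (V_1 - V_2)/11000 + (V_1 - 0)/2 = 0
  Node 2: (V_2 - V_1)/11000 + (V_2 - 0)/5100 + (V_2 - 5)/1.8 + (V_2 - V_3)/27000 = 0
  Node 3: (V_3 - 5)/9.1 + (V_3 - V_2)/27000 + (V_3 - 0)/3000 = 0
Collecting terms (coefficients in siemens):
  0.5001·V_1 - 0.00009091·V_2 = 0
  0.5559·V_2 - 0.00009091·V_1 - 0.00003704·V_3 = 2.778
  0.1103·V_3 - 0.00003704·V_2 = 0.5495
Solving these 3 simultaneous equations (Gaussian elimination) gives:
  V_1 = 0.0009085 V, V_2 = 4.997 V, V_3 = 4.985 V
I_R3 = (V_0 - V_2)/R3 = (5 - 4.997)/1.8 = 0.001435 A
|I_R3| = 0.001435 A

Final answer: |I_R3| = 0.001435 A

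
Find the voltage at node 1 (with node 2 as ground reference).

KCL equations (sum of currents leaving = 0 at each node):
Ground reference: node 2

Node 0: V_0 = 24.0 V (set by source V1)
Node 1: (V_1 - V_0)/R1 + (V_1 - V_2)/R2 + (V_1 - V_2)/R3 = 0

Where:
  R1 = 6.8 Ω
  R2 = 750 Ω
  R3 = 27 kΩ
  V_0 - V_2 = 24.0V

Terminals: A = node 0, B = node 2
Nodal analysis, taking node 2 as the 0 V reference.
Source V1 fixes V_0 = 24 V.
KCL at each unknown node (sum of currents leaving = 0; resistances in Ω):
  Node 1: (V_1 - 24)/6.8 + (V_1 - 0)/750 + (V_1 - 0)/27000 = 0
Collecting terms: 0.1484 × V_1 = 3.529  =>  V_1 = 23.78 V
The requested potential is V_1 = 23.78 V.

Final answer: V_1 = 23.78 V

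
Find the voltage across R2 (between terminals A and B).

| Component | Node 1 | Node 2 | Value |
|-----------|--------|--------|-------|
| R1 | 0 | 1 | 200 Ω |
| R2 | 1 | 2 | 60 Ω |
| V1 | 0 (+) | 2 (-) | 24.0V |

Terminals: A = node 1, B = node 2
R1 and R2 are in series across V1 (node 0 → node 1 → node 2), and the output A–B is taken across R2, so this is a voltage divider.
Series current: I = V1/(R1 + R2) = 24/(200 + 60) = 24/260 = 0.09231 A
V_R2 = I × R2 = V1 × R2/(R1 + R2) = 24 × 60/260 = 5.538 V

Final answer: 5.538 V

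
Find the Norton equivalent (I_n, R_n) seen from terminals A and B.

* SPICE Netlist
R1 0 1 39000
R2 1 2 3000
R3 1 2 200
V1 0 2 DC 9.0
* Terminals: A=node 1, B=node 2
Find the Thévenin equivalent first; then I_n = V_th/R_th and R_n = R_th.
Step 1 — V_th is the open-circuit voltage V_A - V_B (nothing connected across the terminals).
Nodal analysis, taking node 2 as the 0 V reference.
Source V1 fixes V_0 = 9 V.
KCL at each unknown node (sum of currents leaving = 0; resistances in Ω):
  Node 1: (V_1 - 9)/39000 + (V_1 - 0)/3000 + (V_1 - 0)/200 = 0
Collecting terms: 0.005359 × V_1 = 0.0002308  =>  V_1 = 0.04306 V
V_th = V_1 - V_2 = 0.04306 - 0 = 0.04306 V
Step 2 — R_th: zero the source — replace V1 by a short circuit (node 2 merges into node 0) — and find the resistance seen between A (node 1) and B (node 0).
Reduce the network between node 1 (A) and node 0 (B) by series/parallel combination:
  Rp1 = R1 ‖ R2 ‖ R3 (parallel, all between nodes 0 and 1) = 1/(1/39000 + 1/3000 + 1/200) = 186.6 Ω
R_th = 186.6 Ω
I_n = V_th/R_th = 0.04306/186.6 = 0.0002308 A, and R_n = R_th = 186.6 Ω

Final answer: I_n = 0.0002308 A, R_n = 186.6 Ω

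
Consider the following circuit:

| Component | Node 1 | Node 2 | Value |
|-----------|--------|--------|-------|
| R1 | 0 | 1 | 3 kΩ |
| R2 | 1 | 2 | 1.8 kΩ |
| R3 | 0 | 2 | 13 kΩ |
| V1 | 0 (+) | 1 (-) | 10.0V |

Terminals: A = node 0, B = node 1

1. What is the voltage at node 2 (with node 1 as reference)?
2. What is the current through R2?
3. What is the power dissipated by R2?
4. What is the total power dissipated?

Nodal analysis, taking node 1 as the 0 V reference.
Source V1 fixes V_0 = 10 V.
KCL at each unknown node (sum of currents leaving = 0; resistances in Ω):
  Node 2: (V_2 - 0)/1800 + (V_2 - 10)/13000 = 0
Collecting terms: 0.0006325 × V_2 = 0.0007692  =>  V_2 = 1.216 V
Part 1:
  Read off the nodal solution: V_2 = 1.216 V
Part 2:
  I_R2 = (V_1 - V_2)/R2 = (0 - 1.216)/1800 = -0.0006757 A
  Magnitude: I_R2 = 0.0006757 A
Part 3:
  I_R2 = (V_1 - V_2)/R2 = (0 - 1.216)/1800 = -0.0006757 A
  P_R2 = I_R2² × R2 = (-0.0006757)² × 1800 = 0.0008218 W
Part 4:
  Power in each resistor, P = (ΔV)²/R:
    P_R1 = (10 - 0)²/3000 = 0.03333 W
    P_R2 = (0 - 1.216)²/1800 = 0.0008218 W
    P_R3 = (10 - 1.216)²/13000 = 0.005935 W
  P_total = P_R1 + P_R2 + P_R3 = 0.04009 W

Final answers:
1. V_2 = 1.216 V
2. I_R2 = 0.0006757 A
3. P_R2 = 0.0008218 W
4. P_total = 0.04009 W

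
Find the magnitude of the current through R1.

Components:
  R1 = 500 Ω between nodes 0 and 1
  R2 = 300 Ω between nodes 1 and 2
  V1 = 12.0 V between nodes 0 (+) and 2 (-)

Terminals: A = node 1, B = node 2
Nodal analysis, taking node 2 as the 0 V reference.
Source V1 fixes V_0 = 12 V.
KCL at each unknown node (sum of currents leaving = 0; resistances in Ω):
  Node 1: (V_1 - 12)/500 + (V_1 - 0)/300 = 0
Collecting terms: 0.005333 × V_1 = 0.024  =>  V_1 = 4.5 V
I_R1 = (V_0 - V_1)/R1 = (12 - 4.5)/500 = 0.015 A
|I_R1| = 0.015 A

Final answer: |I_R1| = 0.015 A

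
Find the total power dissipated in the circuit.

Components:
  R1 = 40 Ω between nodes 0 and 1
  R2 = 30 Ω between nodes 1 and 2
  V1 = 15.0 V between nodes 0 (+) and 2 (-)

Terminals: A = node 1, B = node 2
Nodal analysis, taking node 2 as the 0 V reference.
Source V1 fixes V_0 = 15 V.
KCL at each unknown node (sum of currents leaving = 0; resistances in Ω):
  Node 1: (V_1 - 15)/40 + (V_1 - 0)/30 = 0
Collecting terms: 0.05833 × V_1 = 0.375  =>  V_1 = 6.429 V
Power in each resistor, P = (ΔV)²/R:
  P_R1 = (15 - 6.429)²/40 = 1.837 W
  P_R2 = (6.429 - 0)²/30 = 1.378 W
P_total = P_R1 + P_R2 = 3.214 W

Final answer: 3.214 W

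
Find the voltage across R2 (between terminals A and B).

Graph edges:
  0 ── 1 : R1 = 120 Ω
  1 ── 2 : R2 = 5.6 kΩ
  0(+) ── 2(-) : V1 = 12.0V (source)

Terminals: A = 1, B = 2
R1 and R2 are in series across V1 (node 0 → node 1 → node 2), and the output A–B is taken across R2, so this is a voltage divider.
Series current: I = V1/(R1 + R2) = 12/(120 + 5600) = 12/5720 = 0.002098 A
V_R2 = I × R2 = V1 × R2/(R1 + R2) = 12 × 5600/5720 = 11.75 V

Final answer: 11.75 V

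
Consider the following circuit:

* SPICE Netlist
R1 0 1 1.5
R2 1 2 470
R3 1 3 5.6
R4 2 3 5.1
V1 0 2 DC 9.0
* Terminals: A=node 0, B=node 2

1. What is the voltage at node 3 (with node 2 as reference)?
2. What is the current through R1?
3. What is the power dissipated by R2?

Nodal analysis, taking node 2 as the 0 V reference.
Source V1 fixes V_0 = 9 V.
KCL at each unknown node (sum of currents leaving = 0; resistances in Ω):
  Node 1: (V_1 - 9)/1.5 + (V_1 - 0)/470 + (V_1 - V_3)/5.6 = 0
  Node 3: (V_3 - V_1)/5.6 + (V_3 - 0)/5.1 = 0
Collecting terms (coefficients in siemens):
  0.8474·V_1 - 0.1786·V_3 = 6
  0.3746·V_3 - 0.1786·V_1 = 0
Determinant D = (0.8474)(0.3746) - (-0.1786)(-0.1786) = 0.2856
V_1 = [(6)(0.3746) - (-0.1786)(0)]/D = 7.871 V
V_3 = [(0.8474)(0) - (6)(-0.1786)]/D = 3.752 V
Part 1:
  Read off the nodal solution: V_3 = 3.752 V
Part 2:
  I_R1 = (V_0 - V_1)/R1 = (9 - 7.871)/1.5 = 0.7524 A
  Magnitude: I_R1 = 0.7524 A
Part 3:
  I_R2 = (V_1 - V_2)/R2 = (7.871 - 0)/470 = 0.01675 A
  P_R2 = I_R2² × R2 = (0.01675)² × 470 = 0.1318 W

Final answers:
1. V_3 = 3.752 V
2. I_R1 = 0.7524 A
3. P_R2 = 0.1318 W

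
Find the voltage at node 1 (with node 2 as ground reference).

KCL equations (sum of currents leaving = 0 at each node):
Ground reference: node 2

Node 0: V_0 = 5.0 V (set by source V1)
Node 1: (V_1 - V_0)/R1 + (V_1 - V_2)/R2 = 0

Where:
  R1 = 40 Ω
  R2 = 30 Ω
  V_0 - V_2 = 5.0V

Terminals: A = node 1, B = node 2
Nodal analysis, taking node 2 as the 0 V reference.
Source V1 fixes V_0 = 5 V.
KCL at each unknown node (sum of currents leaving = 0; resistances in Ω):
  Node 1: (V_1 - 5)/40 + (V_1 - 0)/30 = 0
Collecting terms: 0.05833 × V_1 = 0.125  =>  V_1 = 2.143 V
The requested potential is V_1 = 2.143 V.

Final answer: V_1 = 2.143 V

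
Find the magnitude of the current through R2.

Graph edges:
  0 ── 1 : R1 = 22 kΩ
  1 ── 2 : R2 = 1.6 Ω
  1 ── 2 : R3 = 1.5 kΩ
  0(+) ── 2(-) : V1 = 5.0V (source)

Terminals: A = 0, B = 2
Nodal analysis, taking node 2 as the 0 V reference.
Source V1 fixes V_0 = 5 V.
KCL at each unknown node (sum of currents leaving = 0; resistances in Ω):
  Node 1: (V_1 - 5)/22000 + (V_1 - 0)/1.6 + (V_1 - 0)/1500 = 0
Collecting terms: 0.6257 × V_1 = 0.0002273  =>  V_1 = 0.0003632 V
I_R2 = (V_1 - V_2)/R2 = (0.0003632 - 0)/1.6 = 0.000227 A
|I_R2| = 0.000227 A

Final answer: |I_R2| = 0.000227 A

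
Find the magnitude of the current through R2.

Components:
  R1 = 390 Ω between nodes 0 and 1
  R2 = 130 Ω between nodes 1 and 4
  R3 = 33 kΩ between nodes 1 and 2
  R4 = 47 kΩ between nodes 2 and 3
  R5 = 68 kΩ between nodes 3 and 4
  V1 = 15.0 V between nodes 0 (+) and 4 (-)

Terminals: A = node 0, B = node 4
Nodal analysis, taking node 4 as the 0 V reference.
Source V1 fixes V_0 = 15 V.
KCL at each unknown node (sum of currents leaving = 0; resistances in Ω):
  Node 1: (V_1 - 15)/390 + (V_1 - 0)/130 + (V_1 - V_2)/33000 = 0
  Node 2: (V_2 - V_1)/33000 + (V_2 - V_3)/47000 = 0
  Node 3: (V_3 - V_2)/47000 + (V_3 - 0)/68000 = 0
Collecting terms (coefficients in siemens):
  0.01029·V_1 - 0.0000303·V_2 = 0.03846
  0.00005158·V_2 - 0.0000303·V_1 - 0.00002128·V_3 = 0
  0.00003598·V_3 - 0.00002128·V_2 = 0
Solving these 3 simultaneous equations (Gaussian elimination) gives:
  V_1 = 3.748 V, V_2 = 2.912 V, V_3 = 1.722 V
I_R2 = (V_1 - V_4)/R2 = (3.748 - 0)/130 = 0.02883 A
|I_R2| = 0.02883 A

Final answer: |I_R2| = 0.02883 A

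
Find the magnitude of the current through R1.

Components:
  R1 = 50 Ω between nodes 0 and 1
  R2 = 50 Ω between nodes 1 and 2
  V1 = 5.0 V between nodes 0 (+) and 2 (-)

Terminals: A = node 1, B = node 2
Nodal analysis, taking node 2 as the 0 V reference.
Source V1 fixes V_0 = 5 V.
KCL at each unknown node (sum of currents leaving = 0; resistances in Ω):
  Node 1: (V_1 - 5)/50 + (V_1 - 0)/50 = 0
Collecting terms: 0.04 × V_1 = 0.1  =>  V_1 = 2.5 V
I_R1 = (V_0 - V_1)/R1 = (5 - 2.5)/50 = 0.05 A
|I_R1| = 0.05 A

Final answer: |I_R1| = 0.05 A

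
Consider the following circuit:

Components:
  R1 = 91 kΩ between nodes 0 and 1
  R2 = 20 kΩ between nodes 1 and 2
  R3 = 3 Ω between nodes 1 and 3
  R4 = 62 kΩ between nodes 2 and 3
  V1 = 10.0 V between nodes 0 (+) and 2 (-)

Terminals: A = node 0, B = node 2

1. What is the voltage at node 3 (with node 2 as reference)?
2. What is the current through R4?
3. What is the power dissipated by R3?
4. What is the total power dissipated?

Nodal analysis, taking node 2 as the 0 V reference.
Source V1 fixes V_0 = 10 V.
KCL at each unknown node (sum of currents leaving = 0; resistances in Ω):
  Node 1: (V_1 - 10)/91000 + (V_1 - 0)/20000 + (V_1 - V_3)/3 = 0
  Node 3: (V_3 - V_1)/3 + (V_3 - 0)/62000 = 0
Collecting terms (coefficients in siemens):
  0.3334·V_1 - 0.3333·V_3 = 0.0001099
  0.3333·V_3 - 0.3333·V_1 = 0
Determinant D = (0.3334)(0.3333) - (-0.3333)(-0.3333) = 0.00002571
V_1 = [(0.0001099)(0.3333) - (-0.3333)(0)]/D = 1.425 V
V_3 = [(0.3334)(0) - (0.0001099)(-0.3333)]/D = 1.425 V
Part 1:
  Read off the nodal solution: V_3 = 1.425 V
Part 2:
  I_R4 = (V_2 - V_3)/R4 = (0 - 1.425)/62000 = -0.00002298 A
  Magnitude: I_R4 = 0.00002298 A
Part 3:
  I_R3 = (V_1 - V_3)/R3 = (1.425 - 1.425)/3 = 0.00002298 A
  P_R3 = I_R3² × R3 = (0.00002298)² × 3 = 0.000000001585 W
Part 4:
  Power in each resistor, P = (ΔV)²/R:
    P_R1 = (10 - 1.425)²/91000 = 0.000808 W
    P_R2 = (1.425 - 0)²/20000 = 0.0001015 W
    P_R3 = (1.425 - 1.425)²/3 = 0.000000001585 W
    P_R4 = (0 - 1.425)²/62000 = 0.00003275 W
  P_total = P_R1 + P_R2 + P_R3 + P_R4 = 0.0009423 W

Final answers:
1. V_3 = 1.425 V
2. I_R4 = 2.298e-05 A
3. P_R3 = 1.585e-09 W
4. P_total = 0.0009423 W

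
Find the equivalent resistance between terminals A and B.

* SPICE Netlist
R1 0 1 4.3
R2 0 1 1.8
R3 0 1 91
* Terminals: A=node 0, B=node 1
Reduce the network between node 0 (A) and node 1 (B) by series/parallel combination:
  Rp1 = R1 ‖ R2 ‖ R3 (parallel, all between nodes 0 and 1) = 1/(1/4.3 + 1/1.8 + 1/91) = 1.251 Ω
R_eq = 1.251 Ω

Final answer: 1.251 Ω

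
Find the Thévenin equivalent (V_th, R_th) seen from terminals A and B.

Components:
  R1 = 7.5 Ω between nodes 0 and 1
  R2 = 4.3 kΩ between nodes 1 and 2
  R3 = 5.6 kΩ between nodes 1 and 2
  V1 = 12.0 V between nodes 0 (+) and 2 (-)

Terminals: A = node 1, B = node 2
Step 1 — V_th is the open-circuit voltage V_A - V_B (nothing connected across the terminals).
Nodal analysis, taking node 2 as the 0 V reference.
Source V1 fixes V_0 = 12 V.
KCL at each unknown node (sum of currents leaving = 0; resistances in Ω):
  Node 1: (V_1 - 12)/7.5 + (V_1 - 0)/4300 + (V_1 - 0)/5600 = 0
Collecting terms: 0.1337 × V_1 = 1.6  =>  V_1 = 11.96 V
V_th = V_1 - V_2 = 11.96 - 0 = 11.96 V
Step 2 — R_th: zero the source — replace V1 by a short circuit (node 2 merges into node 0) — and find the resistance seen between A (node 1) and B (node 0).
Reduce the network between node 1 (A) and node 0 (B) by series/parallel combination:
  Rp1 = R1 ‖ R2 ‖ R3 (parallel, all between nodes 0 and 1) = 1/(1/7.5 + 1/4300 + 1/5600) = 7.477 Ω
R_th = 7.477 Ω

Final answer: V_th = 11.96 V, R_th = 7.477 Ω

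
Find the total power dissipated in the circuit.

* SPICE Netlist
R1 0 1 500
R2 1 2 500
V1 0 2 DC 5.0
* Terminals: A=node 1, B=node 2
Nodal analysis, taking node 2 as the 0 V reference.
Source V1 fixes V_0 = 5 V.
KCL at each unknown node (sum of currents leaving = 0; resistances in Ω):
  Node 1: (V_1 - 5)/500 + (V_1 - 0)/500 = 0
Collecting terms: 0.004 × V_1 = 0.01  =>  V_1 = 2.5 V
Power in each resistor, P = (ΔV)²/R:
  P_R1 = (5 - 2.5)²/500 = 0.0125 W
  P_R2 = (2.5 - 0)²/500 = 0.0125 W
P_total = P_R1 + P_R2 = 0.025 W

Final answer: 0.025 W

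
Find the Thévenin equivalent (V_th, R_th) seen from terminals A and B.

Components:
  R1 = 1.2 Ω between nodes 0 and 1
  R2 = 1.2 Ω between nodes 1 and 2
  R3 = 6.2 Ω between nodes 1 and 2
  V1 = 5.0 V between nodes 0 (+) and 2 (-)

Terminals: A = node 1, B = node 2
Step 1 — V_th is the open-circuit voltage V_A - V_B (nothing connected across the terminals).
Nodal analysis, taking node 2 as the 0 V reference.
Source V1 fixes V_0 = 5 V.
KCL at each unknown node (sum of currents leaving = 0; resistances in Ω):
  Node 1: (V_1 - 5)/1.2 + (V_1 - 0)/1.2 + (V_1 - 0)/6.2 = 0
Collecting terms: 1.828 × V_1 = 4.167  =>  V_1 = 2.279 V
V_th = V_1 - V_2 = 2.279 - 0 = 2.279 V
Step 2 — R_th: zero the source — replace V1 by a short circuit (node 2 merges into node 0) — and find the resistance seen between A (node 1) and B (node 0).
Reduce the network between node 1 (A) and node 0 (B) by series/parallel combination:
  Rp1 = R1 ‖ R2 ‖ R3 (parallel, all between nodes 0 and 1) = 1/(1/1.2 + 1/1.2 + 1/6.2) = 0.5471 Ω
R_th = 0.5471 Ω

Final answer: V_th = 2.279 V, R_th = 0.5471 Ω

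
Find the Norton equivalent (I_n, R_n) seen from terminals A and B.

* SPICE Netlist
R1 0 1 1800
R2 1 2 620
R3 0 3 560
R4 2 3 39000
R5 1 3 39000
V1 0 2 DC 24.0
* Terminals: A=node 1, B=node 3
Find the Thévenin equivalent first; then I_n = V_th/R_th and R_n = R_th.
Step 1 — V_th is the open-circuit voltage V_A - V_B (nothing connected across the terminals).
Nodal analysis, taking node 2 as the 0 V reference.
Source V1 fixes V_0 = 24 V.
KCL at each unknown node (sum of currents leaving = 0; resistances in Ω):
  Node 1: (V_1 - 24)/1800 + (V_1 - 0)/620 + (V_1 - V_3)/39000 = 0
  Node 3: (V_3 - 24)/560 + (V_3 - 0)/39000 + (V_3 - V_1)/39000 = 0
Collecting terms (coefficients in siemens):
  0.002194·V_1 - 0.00002564·V_3 = 0.01333
  0.001837·V_3 - 0.00002564·V_1 = 0.04286
Determinant D = (0.002194)(0.001837) - (-0.00002564)(-0.00002564) = 0.00000403
V_1 = [(0.01333)(0.001837) - (-0.00002564)(0.04286)]/D = 6.351 V
V_3 = [(0.002194)(0.04286) - (0.01333)(-0.00002564)]/D = 23.42 V
V_th = V_1 - V_3 = 6.351 - 23.42 = -17.07 V
Step 2 — R_th: zero the source — replace V1 by a short circuit (node 2 merges into node 0) — and find the resistance seen between A (node 1) and B (node 3).
Reduce the network between node 1 (A) and node 3 (B) by series/parallel combination:
  Rp1 = R1 ‖ R2 (parallel, both between nodes 0 and 1) = 1/(1/1800 + 1/620) = 461.2 Ω
  Rp2 = R3 ‖ R4 (parallel, both between nodes 0 and 3) = 1/(1/560 + 1/39000) = 552.1 Ω
  Rs1 = Rp1 + Rp2 (series, joined only at node 0) = 461.2 + 552.1 = 1013 Ω
  Rp3 = R5 ‖ Rs1 (parallel, both between nodes 1 and 3) = 1/(1/39000 + 1/1013) = 987.6 Ω
R_th = 987.6 Ω
I_n = V_th/R_th = -17.07/987.6 = -0.01728 A, and R_n = R_th = 987.6 Ω

Final answer: I_n = -0.01728 A, R_n = 987.6 Ω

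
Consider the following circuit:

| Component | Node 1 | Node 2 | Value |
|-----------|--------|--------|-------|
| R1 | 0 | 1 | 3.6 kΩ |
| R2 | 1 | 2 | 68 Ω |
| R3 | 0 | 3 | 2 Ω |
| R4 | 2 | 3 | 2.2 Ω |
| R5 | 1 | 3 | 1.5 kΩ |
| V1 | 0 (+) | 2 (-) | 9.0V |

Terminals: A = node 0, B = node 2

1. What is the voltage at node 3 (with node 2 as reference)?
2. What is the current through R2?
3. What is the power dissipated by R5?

Nodal analysis, taking node 2 as the 0 V reference.
Source V1 fixes V_0 = 9 V.
KCL at each unknown node (sum of currents leaving = 0; resistances in Ω):
  Node 1: (V_1 - 9)/3600 + (V_1 - 0)/68 + (V_1 - V_3)/1500 = 0
  Node 3: (V_3 - 9)/2 + (V_3 - 0)/2.2 + (V_3 - V_1)/1500 = 0
Collecting terms (coefficients in siemens):
  0.01565·V_1 - 0.0006667·V_3 = 0.0025
  0.9552·V_3 - 0.0006667·V_1 = 4.5
Determinant D = (0.01565)(0.9552) - (-0.0006667)(-0.0006667) = 0.01495
V_1 = [(0.0025)(0.9552) - (-0.0006667)(4.5)]/D = 0.3604 V
V_3 = [(0.01565)(4.5) - (0.0025)(-0.0006667)]/D = 4.711 V
Part 1:
  Read off the nodal solution: V_3 = 4.711 V
Part 2:
  I_R2 = (V_1 - V_2)/R2 = (0.3604 - 0)/68 = 0.0053 A
  Magnitude: I_R2 = 0.0053 A
Part 3:
  I_R5 = (V_1 - V_3)/R5 = (0.3604 - 4.711)/1500 = -0.002901 A
  P_R5 = I_R5² × R5 = (-0.002901)² × 1500 = 0.01262 W

Final answers:
1. V_3 = 4.711 V
2. I_R2 = 0.0053 A
3. P_R5 = 0.01262 W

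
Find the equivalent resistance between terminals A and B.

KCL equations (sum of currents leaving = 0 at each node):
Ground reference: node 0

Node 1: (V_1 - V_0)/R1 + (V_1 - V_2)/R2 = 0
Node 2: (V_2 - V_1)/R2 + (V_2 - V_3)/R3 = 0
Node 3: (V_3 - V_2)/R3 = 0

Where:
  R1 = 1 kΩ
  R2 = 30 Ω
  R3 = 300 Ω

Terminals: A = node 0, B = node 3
Reduce the network between node 0 (A) and node 3 (B) by series/parallel combination:
  Rs1 = R1 + R2 (series, joined only at node 1) = 1000 + 30 = 1030 Ω
  Rs2 = R3 + Rs1 (series, joined only at node 2) = 300 + 1030 = 1330 Ω
R_eq = 1.33 kΩ

Final answer: 1.33 kΩ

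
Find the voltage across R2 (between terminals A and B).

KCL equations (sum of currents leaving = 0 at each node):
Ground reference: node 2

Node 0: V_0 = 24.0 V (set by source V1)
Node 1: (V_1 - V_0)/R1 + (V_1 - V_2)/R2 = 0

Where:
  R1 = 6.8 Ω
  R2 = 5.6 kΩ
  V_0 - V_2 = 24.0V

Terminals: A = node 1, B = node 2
R1 and R2 are in series across V1 (node 0 → node 1 → node 2), and the output A–B is taken across R2, so this is a voltage divider.
Series current: I = V1/(R1 + R2) = 24/(6.8 + 5600) = 24/5607 = 0.004281 A
V_R2 = I × R2 = V1 × R2/(R1 + R2) = 24 × 5600/5607 = 23.97 V

Final answer: 23.97 V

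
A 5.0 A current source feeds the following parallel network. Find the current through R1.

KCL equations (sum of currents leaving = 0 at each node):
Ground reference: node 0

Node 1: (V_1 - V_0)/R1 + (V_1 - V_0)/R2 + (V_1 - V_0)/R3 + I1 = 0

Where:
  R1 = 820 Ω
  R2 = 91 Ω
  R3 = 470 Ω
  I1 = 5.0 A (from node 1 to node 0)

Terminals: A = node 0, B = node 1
All resistors sit directly between nodes 0 and 1, so they are in parallel and share one voltage V; the full source current 5 A splits among them.
1/R_par = 1/820 + 1/91 + 1/470 = 0.01434 S  =>  R_par = 69.75 Ω
V = I × R_par = 5 × 69.75 = 348.8 V
I_R1 = V/R1 = 348.8/820 = 0.4253 A

Final answer: 0.4253 A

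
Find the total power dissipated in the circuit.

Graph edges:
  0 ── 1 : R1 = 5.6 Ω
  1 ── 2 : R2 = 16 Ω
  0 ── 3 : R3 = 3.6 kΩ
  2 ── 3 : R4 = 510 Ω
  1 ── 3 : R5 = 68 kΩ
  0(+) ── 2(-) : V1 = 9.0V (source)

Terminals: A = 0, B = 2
Nodal analysis, taking node 2 as the 0 V reference.
Source V1 fixes V_0 = 9 V.
KCL at each unknown node (sum of currents leaving = 0; resistances in Ω):
  Node 1: (V_1 - 9)/5.6 + (V_1 - 0)/16 + (V_1 - V_3)/68000 = 0
  Node 3: (V_3 - 9)/3600 + (V_3 - 0)/510 + (V_3 - V_1)/68000 = 0
Collecting terms (coefficients in siemens):
  0.2411·V_1 - 0.00001471·V_3 = 1.607
  0.002253·V_3 - 0.00001471·V_1 = 0.0025
Determinant D = (0.2411)(0.002253) - (-0.00001471)(-0.00001471) = 0.0005432
V_1 = [(1.607)(0.002253) - (-0.00001471)(0.0025)]/D = 6.666 V
V_3 = [(0.2411)(0.0025) - (1.607)(-0.00001471)]/D = 1.153 V
Power in each resistor, P = (ΔV)²/R:
  P_R1 = (9 - 6.666)²/5.6 = 0.9725 W
  P_R2 = (6.666 - 0)²/16 = 2.777 W
  P_R3 = (9 - 1.153)²/3600 = 0.0171 W
  P_R4 = (0 - 1.153)²/510 = 0.002607 W
  P_R5 = (6.666 - 1.153)²/68000 = 0.000447 W
P_total = P_R1 + P_R2 + P_R3 + P_R4 + P_R5 = 3.77 W

Final answer: 3.77 W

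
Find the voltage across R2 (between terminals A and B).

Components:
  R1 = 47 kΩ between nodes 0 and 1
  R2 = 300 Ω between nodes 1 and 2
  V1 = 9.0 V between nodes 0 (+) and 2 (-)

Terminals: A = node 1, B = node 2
R1 and R2 are in series across V1 (node 0 → node 1 → node 2), and the output A–B is taken across R2, so this is a voltage divider.
Series current: I = V1/(R1 + R2) = 9/(47000 + 300) = 9/47300 = 0.0001903 A
V_R2 = I × R2 = V1 × R2/(R1 + R2) = 9 × 300/47300 = 0.05708 V

Final answer: 0.05708 V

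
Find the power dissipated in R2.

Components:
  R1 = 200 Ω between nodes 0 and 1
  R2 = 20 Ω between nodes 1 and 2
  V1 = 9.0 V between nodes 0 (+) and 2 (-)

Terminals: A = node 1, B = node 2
Nodal analysis, taking node 2 as the 0 V reference.
Source V1 fixes V_0 = 9 V.
KCL at each unknown node (sum of currents leaving = 0; resistances in Ω):
  Node 1: (V_1 - 9)/200 + (V_1 - 0)/20 = 0
Collecting terms: 0.055 × V_1 = 0.045  =>  V_1 = 0.8182 V
I_R2 = (V_1 - V_2)/R2 = (0.8182 - 0)/20 = 0.04091 A
P_R2 = I_R2² × R2 = (0.04091)² × 20 = 0.03347 W

Final answer: 0.03347 W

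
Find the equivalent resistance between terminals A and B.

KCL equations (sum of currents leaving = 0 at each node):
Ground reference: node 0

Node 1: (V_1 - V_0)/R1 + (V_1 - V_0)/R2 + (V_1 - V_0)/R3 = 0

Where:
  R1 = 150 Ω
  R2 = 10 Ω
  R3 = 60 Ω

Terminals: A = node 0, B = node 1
Reduce the network between node 0 (A) and node 1 (B) by series/parallel combination:
  Rp1 = R1 ‖ R2 ‖ R3 (parallel, all between nodes 0 and 1) = 1/(1/150 + 1/10 + 1/60) = 8.108 Ω
R_eq = 8.108 Ω

Final answer: 8.108 Ω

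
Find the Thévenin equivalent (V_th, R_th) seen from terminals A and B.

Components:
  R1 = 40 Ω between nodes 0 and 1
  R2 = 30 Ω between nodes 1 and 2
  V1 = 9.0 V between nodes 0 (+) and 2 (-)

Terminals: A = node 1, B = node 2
Step 1 — V_th is the open-circuit voltage V_A - V_B (nothing connected across the terminals).
Nodal analysis, taking node 2 as the 0 V reference.
Source V1 fixes V_0 = 9 V.
KCL at each unknown node (sum of currents leaving = 0; resistances in Ω):
  Node 1: (V_1 - 9)/40 + (V_1 - 0)/30 = 0
Collecting terms: 0.05833 × V_1 = 0.225  =>  V_1 = 3.857 V
V_th = V_1 - V_2 = 3.857 - 0 = 3.857 V
Step 2 — R_th: zero the source — replace V1 by a short circuit (node 2 merges into node 0) — and find the resistance seen between A (node 1) and B (node 0).
Reduce the network between node 1 (A) and node 0 (B) by series/parallel combination:
  Rp1 = R1 ‖ R2 (parallel, both between nodes 0 and 1) = 1/(1/40 + 1/30) = 17.14 Ω
R_th = 17.14 Ω

Final answer: V_th = 3.857 V, R_th = 17.14 Ω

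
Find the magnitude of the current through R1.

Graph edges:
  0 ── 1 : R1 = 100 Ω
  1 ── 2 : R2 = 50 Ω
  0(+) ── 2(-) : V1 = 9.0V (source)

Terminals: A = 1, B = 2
Nodal analysis, taking node 2 as the 0 V reference.
Source V1 fixes V_0 = 9 V.
KCL at each unknown node (sum of currents leaving = 0; resistances in Ω):
  Node 1: (V_1 - 9)/100 + (V_1 - 0)/50 = 0
Collecting terms: 0.03 × V_1 = 0.09  =>  V_1 = 3 V
I_R1 = (V_0 - V_1)/R1 = (9 - 3)/100 = 0.06 A
|I_R1| = 0.06 A

Final answer: |I_R1| = 0.06 A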